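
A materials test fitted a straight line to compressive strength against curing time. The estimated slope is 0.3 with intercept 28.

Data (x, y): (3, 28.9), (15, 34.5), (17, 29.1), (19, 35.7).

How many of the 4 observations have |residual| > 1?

3

x=3: ŷ = 28 + 0.3·3 = 28.9; r = 28.9 − 28.9 = 0
x=15: ŷ = 28 + 0.3·15 = 32.5; r = 34.5 − 32.5 = 2
x=17: ŷ = 28 + 0.3·17 = 33.1; r = 29.1 − 33.1 = -4
x=19: ŷ = 28 + 0.3·19 = 33.7; r = 35.7 − 33.7 = 2
|r| > 1: x=15 (|r|=2), x=17 (|r|=4), x=19 (|r|=2) → 3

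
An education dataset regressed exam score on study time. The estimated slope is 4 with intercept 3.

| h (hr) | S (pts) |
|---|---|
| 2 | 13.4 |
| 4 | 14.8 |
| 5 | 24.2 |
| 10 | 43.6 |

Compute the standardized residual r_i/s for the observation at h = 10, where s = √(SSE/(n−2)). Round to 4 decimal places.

h=2: ŷ = 3 + 4·2 = 11; r = 13.4 − 11 = 2.4
h=4: ŷ = 3 + 4·4 = 19; r = 14.8 − 19 = -4.2
h=5: ŷ = 3 + 4·5 = 23; r = 24.2 − 23 = 1.2
h=10: ŷ = 3 + 4·10 = 43; r = 43.6 − 43 = 0.6
SSE = 5.76 + 17.64 + 1.44 + 0.36 = 25.2
s = √(25.2/2) = 3.54965
r/s = 0.6 / 3.54965 = 0.1690

0.1690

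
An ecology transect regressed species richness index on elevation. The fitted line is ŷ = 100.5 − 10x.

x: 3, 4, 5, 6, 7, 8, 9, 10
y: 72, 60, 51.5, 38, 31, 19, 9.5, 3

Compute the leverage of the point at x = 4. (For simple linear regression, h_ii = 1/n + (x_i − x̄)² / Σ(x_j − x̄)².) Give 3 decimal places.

x̄ = (3 + 4 + 5 + 6 + 7 + 8 + 9 + 10)/8 = 6.5
Σ(x − x̄)² = 12.25 + 6.25 + 2.25 + 0.25 + 0.25 + 2.25 + 6.25 + 12.25 = 42
h = 1/8 + (-2.5)²/42 = 0.125 + 0.14881 = 0.274

h = 0.274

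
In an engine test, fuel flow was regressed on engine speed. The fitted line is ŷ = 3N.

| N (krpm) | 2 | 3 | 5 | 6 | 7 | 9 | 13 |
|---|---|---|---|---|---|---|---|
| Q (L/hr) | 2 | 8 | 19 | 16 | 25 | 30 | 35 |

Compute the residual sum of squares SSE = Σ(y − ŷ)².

SSE = 78

N=2: ŷ = 3·2 = 6; e = 2 − 6 = -4
N=3: ŷ = 3·3 = 9; e = 8 − 9 = -1
N=5: ŷ = 3·5 = 15; e = 19 − 15 = 4
N=6: ŷ = 3·6 = 18; e = 16 − 18 = -2
N=7: ŷ = 3·7 = 21; e = 25 − 21 = 4
N=9: ŷ = 3·9 = 27; e = 30 − 27 = 3
N=13: ŷ = 3·13 = 39; e = 35 − 39 = -4
SSE = 16 + 1 + 16 + 4 + 16 + 9 + 16 = 78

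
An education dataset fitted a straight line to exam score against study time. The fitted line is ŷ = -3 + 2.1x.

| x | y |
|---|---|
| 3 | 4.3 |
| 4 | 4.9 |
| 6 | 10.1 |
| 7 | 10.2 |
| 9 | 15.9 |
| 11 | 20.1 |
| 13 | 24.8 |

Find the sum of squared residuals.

x=3: ŷ = -3 + 2.1·3 = 3.3; r = 4.3 − 3.3 = 1
x=4: ŷ = -3 + 2.1·4 = 5.4; r = 4.9 − 5.4 = -0.5
x=6: ŷ = -3 + 2.1·6 = 9.6; r = 10.1 − 9.6 = 0.5
x=7: ŷ = -3 + 2.1·7 = 11.7; r = 10.2 − 11.7 = -1.5
x=9: ŷ = -3 + 2.1·9 = 15.9; r = 15.9 − 15.9 = 0
x=11: ŷ = -3 + 2.1·11 = 20.1; r = 20.1 − 20.1 = 0
x=13: ŷ = -3 + 2.1·13 = 24.3; r = 24.8 − 24.3 = 0.5
SSE = 1 + 0.25 + 0.25 + 2.25 + 0 + 0 + 0.25 = 4

SSE = 4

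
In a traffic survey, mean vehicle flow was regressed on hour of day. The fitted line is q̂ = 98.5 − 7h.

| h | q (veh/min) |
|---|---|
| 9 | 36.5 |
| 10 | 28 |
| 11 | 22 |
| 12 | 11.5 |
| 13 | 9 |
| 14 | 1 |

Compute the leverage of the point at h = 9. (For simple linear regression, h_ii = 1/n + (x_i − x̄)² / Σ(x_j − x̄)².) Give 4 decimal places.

h̄ = (9 + 10 + 11 + 12 + 13 + 14)/6 = 11.5
Σ(h − h̄)² = 6.25 + 2.25 + 0.25 + 0.25 + 2.25 + 6.25 = 17.5
h = 1/6 + (-2.5)²/17.5 = 0.166667 + 0.357143 = 0.5238

h = 0.5238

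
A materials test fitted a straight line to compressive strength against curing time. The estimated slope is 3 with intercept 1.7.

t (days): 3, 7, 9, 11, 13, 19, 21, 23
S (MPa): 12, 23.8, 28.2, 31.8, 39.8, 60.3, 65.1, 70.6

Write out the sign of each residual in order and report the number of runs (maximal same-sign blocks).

t=3: Ŝ = 1.7 + 3·3 = 10.7; r = 12 − 10.7 = 1.3
t=7: Ŝ = 1.7 + 3·7 = 22.7; r = 23.8 − 22.7 = 1.1
t=9: Ŝ = 1.7 + 3·9 = 28.7; r = 28.2 − 28.7 = -0.5
t=11: Ŝ = 1.7 + 3·11 = 34.7; r = 31.8 − 34.7 = -2.9
t=13: Ŝ = 1.7 + 3·13 = 40.7; r = 39.8 − 40.7 = -0.9
t=19: Ŝ = 1.7 + 3·19 = 58.7; r = 60.3 − 58.7 = 1.6
t=21: Ŝ = 1.7 + 3·21 = 64.7; r = 65.1 − 64.7 = 0.4
t=23: Ŝ = 1.7 + 3·23 = 70.7; r = 70.6 − 70.7 = -0.1
Signs: + + − − − + + −
Runs: +×2, −×3, +×2, −×1 → 4

4 runs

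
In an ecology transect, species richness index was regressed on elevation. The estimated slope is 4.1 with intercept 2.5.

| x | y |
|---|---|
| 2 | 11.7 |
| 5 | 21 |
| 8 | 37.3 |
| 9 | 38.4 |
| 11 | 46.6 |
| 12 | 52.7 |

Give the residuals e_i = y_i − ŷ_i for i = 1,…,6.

1, -2, 2, -1, -1, 1

x=2: ŷ = 2.5 + 4.1·2 = 10.7; e = 11.7 − 10.7 = 1
x=5: ŷ = 2.5 + 4.1·5 = 23; e = 21 − 23 = -2
x=8: ŷ = 2.5 + 4.1·8 = 35.3; e = 37.3 − 35.3 = 2
x=9: ŷ = 2.5 + 4.1·9 = 39.4; e = 38.4 − 39.4 = -1
x=11: ŷ = 2.5 + 4.1·11 = 47.6; e = 46.6 − 47.6 = -1
x=12: ŷ = 2.5 + 4.1·12 = 51.7; e = 52.7 − 51.7 = 1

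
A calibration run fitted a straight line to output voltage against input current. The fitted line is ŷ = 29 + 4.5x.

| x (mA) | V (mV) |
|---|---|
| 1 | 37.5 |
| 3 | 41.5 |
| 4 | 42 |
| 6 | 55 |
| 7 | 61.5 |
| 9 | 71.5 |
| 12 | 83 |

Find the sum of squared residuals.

x=1: ŷ = 29 + 4.5·1 = 33.5; r = 37.5 − 33.5 = 4
x=3: ŷ = 29 + 4.5·3 = 42.5; r = 41.5 − 42.5 = -1
x=4: ŷ = 29 + 4.5·4 = 47; r = 42 − 47 = -5
x=6: ŷ = 29 + 4.5·6 = 56; r = 55 − 56 = -1
x=7: ŷ = 29 + 4.5·7 = 60.5; r = 61.5 − 60.5 = 1
x=9: ŷ = 29 + 4.5·9 = 69.5; r = 71.5 − 69.5 = 2
x=12: ŷ = 29 + 4.5·12 = 83; r = 83 − 83 = 0
SSE = 16 + 1 + 25 + 1 + 1 + 4 + 0 = 48

SSE = 48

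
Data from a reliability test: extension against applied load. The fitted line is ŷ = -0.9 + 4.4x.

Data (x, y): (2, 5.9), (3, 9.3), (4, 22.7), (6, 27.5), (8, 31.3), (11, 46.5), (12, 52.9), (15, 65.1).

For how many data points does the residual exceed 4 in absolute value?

x=2: ŷ = -0.9 + 4.4·2 = 7.9; e = 5.9 − 7.9 = -2
x=3: ŷ = -0.9 + 4.4·3 = 12.3; e = 9.3 − 12.3 = -3
x=4: ŷ = -0.9 + 4.4·4 = 16.7; e = 22.7 − 16.7 = 6
x=6: ŷ = -0.9 + 4.4·6 = 25.5; e = 27.5 − 25.5 = 2
x=8: ŷ = -0.9 + 4.4·8 = 34.3; e = 31.3 − 34.3 = -3
x=11: ŷ = -0.9 + 4.4·11 = 47.5; e = 46.5 − 47.5 = -1
x=12: ŷ = -0.9 + 4.4·12 = 51.9; e = 52.9 − 51.9 = 1
x=15: ŷ = -0.9 + 4.4·15 = 65.1; e = 65.1 − 65.1 = 0
|e| > 4: x=4 (|e|=6) → 1

1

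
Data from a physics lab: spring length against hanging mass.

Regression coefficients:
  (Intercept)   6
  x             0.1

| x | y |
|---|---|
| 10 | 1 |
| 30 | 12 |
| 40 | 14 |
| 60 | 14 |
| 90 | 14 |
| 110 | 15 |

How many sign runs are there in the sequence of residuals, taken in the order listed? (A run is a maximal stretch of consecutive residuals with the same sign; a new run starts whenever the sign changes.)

x=10: ŷ = 6 + 0.1·10 = 7; e = 1 − 7 = -6
x=30: ŷ = 6 + 0.1·30 = 9; e = 12 − 9 = 3
x=40: ŷ = 6 + 0.1·40 = 10; e = 14 − 10 = 4
x=60: ŷ = 6 + 0.1·60 = 12; e = 14 − 12 = 2
x=90: ŷ = 6 + 0.1·90 = 15; e = 14 − 15 = -1
x=110: ŷ = 6 + 0.1·110 = 17; e = 15 − 17 = -2
Signs: − + + + − −
Runs: −×1, +×3, −×2 → 3

3 runs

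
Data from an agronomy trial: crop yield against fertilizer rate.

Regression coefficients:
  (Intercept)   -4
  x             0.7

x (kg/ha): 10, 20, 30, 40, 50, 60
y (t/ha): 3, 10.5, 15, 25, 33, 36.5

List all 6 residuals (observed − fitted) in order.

x=10: ŷ = -4 + 0.7·10 = 3; e = 3 − 3 = 0
x=20: ŷ = -4 + 0.7·20 = 10; e = 10.5 − 10 = 0.5
x=30: ŷ = -4 + 0.7·30 = 17; e = 15 − 17 = -2
x=40: ŷ = -4 + 0.7·40 = 24; e = 25 − 24 = 1
x=50: ŷ = -4 + 0.7·50 = 31; e = 33 − 31 = 2
x=60: ŷ = -4 + 0.7·60 = 38; e = 36.5 − 38 = -1.5

0, 0.5, -2, 1, 2, -1.5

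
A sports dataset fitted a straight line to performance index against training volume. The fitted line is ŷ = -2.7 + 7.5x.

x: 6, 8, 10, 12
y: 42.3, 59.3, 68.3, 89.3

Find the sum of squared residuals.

x=6: ŷ = -2.7 + 7.5·6 = 42.3; e = 42.3 − 42.3 = 0
x=8: ŷ = -2.7 + 7.5·8 = 57.3; e = 59.3 − 57.3 = 2
x=10: ŷ = -2.7 + 7.5·10 = 72.3; e = 68.3 − 72.3 = -4
x=12: ŷ = -2.7 + 7.5·12 = 87.3; e = 89.3 − 87.3 = 2
SSE = 0 + 4 + 16 + 4 = 24

SSE = 24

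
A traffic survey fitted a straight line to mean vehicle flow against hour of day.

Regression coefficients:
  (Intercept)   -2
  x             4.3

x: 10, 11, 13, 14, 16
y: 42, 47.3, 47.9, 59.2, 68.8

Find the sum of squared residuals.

x=10: ŷ = -2 + 4.3·10 = 41; r = 42 − 41 = 1
x=11: ŷ = -2 + 4.3·11 = 45.3; r = 47.3 − 45.3 = 2
x=13: ŷ = -2 + 4.3·13 = 53.9; r = 47.9 − 53.9 = -6
x=14: ŷ = -2 + 4.3·14 = 58.2; r = 59.2 − 58.2 = 1
x=16: ŷ = -2 + 4.3·16 = 66.8; r = 68.8 − 66.8 = 2
SSE = 1 + 4 + 36 + 1 + 4 = 46

SSE = 46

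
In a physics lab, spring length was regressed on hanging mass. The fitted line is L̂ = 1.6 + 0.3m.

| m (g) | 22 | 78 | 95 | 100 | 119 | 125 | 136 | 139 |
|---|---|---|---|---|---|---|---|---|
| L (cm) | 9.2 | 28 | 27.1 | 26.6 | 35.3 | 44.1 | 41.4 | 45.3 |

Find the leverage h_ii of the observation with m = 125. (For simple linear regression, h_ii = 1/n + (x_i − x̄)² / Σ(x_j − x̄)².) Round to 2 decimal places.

m̄ = (22 + 78 + 95 + 100 + 119 + 125 + 136 + 139)/8 = 101.75
Σ(m − m̄)² = 6360.06 + 564.062 + 45.5625 + 3.0625 + 297.562 + 540.562 + 1173.06 + 1387.56 = 10371.5
h = 1/8 + (23.25)²/10371.5 = 0.125 + 0.05212 = 0.18

h = 0.18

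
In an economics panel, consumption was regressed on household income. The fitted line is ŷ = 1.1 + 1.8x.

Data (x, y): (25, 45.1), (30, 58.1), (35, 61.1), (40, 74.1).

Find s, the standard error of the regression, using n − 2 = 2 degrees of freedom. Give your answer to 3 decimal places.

x=25: ŷ = 1.1 + 1.8·25 = 46.1; r = 45.1 − 46.1 = -1
x=30: ŷ = 1.1 + 1.8·30 = 55.1; r = 58.1 − 55.1 = 3
x=35: ŷ = 1.1 + 1.8·35 = 64.1; r = 61.1 − 64.1 = -3
x=40: ŷ = 1.1 + 1.8·40 = 73.1; r = 74.1 − 73.1 = 1
SSE = 1 + 9 + 9 + 1 = 20
s = √(20/2) = √10 ≈ 3.162

s = 3.162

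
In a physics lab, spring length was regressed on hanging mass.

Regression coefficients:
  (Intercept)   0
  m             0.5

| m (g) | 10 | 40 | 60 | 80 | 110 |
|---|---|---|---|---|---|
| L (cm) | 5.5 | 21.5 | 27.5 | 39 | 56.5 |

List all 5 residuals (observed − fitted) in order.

0.5, 1.5, -2.5, -1, 1.5

m=10: ŷ = 0.5·10 = 5; r = 5.5 − 5 = 0.5
m=40: ŷ = 0.5·40 = 20; r = 21.5 − 20 = 1.5
m=60: ŷ = 0.5·60 = 30; r = 27.5 − 30 = -2.5
m=80: ŷ = 0.5·80 = 40; r = 39 − 40 = -1
m=110: ŷ = 0.5·110 = 55; r = 56.5 − 55 = 1.5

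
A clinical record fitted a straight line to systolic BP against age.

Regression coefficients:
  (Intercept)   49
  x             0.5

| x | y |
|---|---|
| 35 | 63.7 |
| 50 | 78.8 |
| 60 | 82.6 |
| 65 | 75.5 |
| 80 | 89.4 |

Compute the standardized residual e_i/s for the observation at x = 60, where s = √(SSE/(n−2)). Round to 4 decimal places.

x=35: ŷ = 49 + 0.5·35 = 66.5; e = 63.7 − 66.5 = -2.8
x=50: ŷ = 49 + 0.5·50 = 74; e = 78.8 − 74 = 4.8
x=60: ŷ = 49 + 0.5·60 = 79; e = 82.6 − 79 = 3.6
x=65: ŷ = 49 + 0.5·65 = 81.5; e = 75.5 − 81.5 = -6
x=80: ŷ = 49 + 0.5·80 = 89; e = 89.4 − 89 = 0.4
SSE = 7.84 + 23.04 + 12.96 + 36 + 0.16 = 80
s = √(80/3) = 5.16398
e/s = 3.6 / 5.16398 = 0.6971

0.6971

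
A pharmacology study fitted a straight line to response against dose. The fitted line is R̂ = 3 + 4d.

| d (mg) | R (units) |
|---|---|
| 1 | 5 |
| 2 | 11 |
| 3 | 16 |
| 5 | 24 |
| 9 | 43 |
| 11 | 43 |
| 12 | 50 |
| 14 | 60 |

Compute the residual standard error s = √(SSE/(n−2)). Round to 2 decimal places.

d=1: R̂ = 3 + 4·1 = 7; e = 5 − 7 = -2
d=2: R̂ = 3 + 4·2 = 11; e = 11 − 11 = 0
d=3: R̂ = 3 + 4·3 = 15; e = 16 − 15 = 1
d=5: R̂ = 3 + 4·5 = 23; e = 24 − 23 = 1
d=9: R̂ = 3 + 4·9 = 39; e = 43 − 39 = 4
d=11: R̂ = 3 + 4·11 = 47; e = 43 − 47 = -4
d=12: R̂ = 3 + 4·12 = 51; e = 50 − 51 = -1
d=14: R̂ = 3 + 4·14 = 59; e = 60 − 59 = 1
SSE = 4 + 0 + 1 + 1 + 16 + 16 + 1 + 1 = 40
s = √(40/6) = √6.66667 ≈ 2.58

s = 2.58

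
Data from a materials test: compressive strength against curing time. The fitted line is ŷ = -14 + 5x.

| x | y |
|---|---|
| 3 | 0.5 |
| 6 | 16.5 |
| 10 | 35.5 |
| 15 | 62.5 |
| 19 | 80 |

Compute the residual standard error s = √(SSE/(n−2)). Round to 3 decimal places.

x=3: ŷ = -14 + 5·3 = 1; e = 0.5 − 1 = -0.5
x=6: ŷ = -14 + 5·6 = 16; e = 16.5 − 16 = 0.5
x=10: ŷ = -14 + 5·10 = 36; e = 35.5 − 36 = -0.5
x=15: ŷ = -14 + 5·15 = 61; e = 62.5 − 61 = 1.5
x=19: ŷ = -14 + 5·19 = 81; e = 80 − 81 = -1
SSE = 0.25 + 0.25 + 0.25 + 2.25 + 1 = 4
s = √(4/3) = √1.33333 ≈ 1.155

s = 1.155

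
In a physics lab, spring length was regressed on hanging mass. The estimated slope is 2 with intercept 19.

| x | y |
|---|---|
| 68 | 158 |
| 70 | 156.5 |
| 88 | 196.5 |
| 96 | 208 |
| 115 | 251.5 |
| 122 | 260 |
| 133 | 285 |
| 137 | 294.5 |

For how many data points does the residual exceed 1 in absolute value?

7

x=68: ŷ = 19 + 2·68 = 155; e = 158 − 155 = 3
x=70: ŷ = 19 + 2·70 = 159; e = 156.5 − 159 = -2.5
x=88: ŷ = 19 + 2·88 = 195; e = 196.5 − 195 = 1.5
x=96: ŷ = 19 + 2·96 = 211; e = 208 − 211 = -3
x=115: ŷ = 19 + 2·115 = 249; e = 251.5 − 249 = 2.5
x=122: ŷ = 19 + 2·122 = 263; e = 260 − 263 = -3
x=133: ŷ = 19 + 2·133 = 285; e = 285 − 285 = 0
x=137: ŷ = 19 + 2·137 = 293; e = 294.5 − 293 = 1.5
|e| > 1: x=68 (|e|=3), x=70 (|e|=2.5), x=88 (|e|=1.5), x=96 (|e|=3), x=115 (|e|=2.5), x=122 (|e|=3), x=137 (|e|=1.5) → 7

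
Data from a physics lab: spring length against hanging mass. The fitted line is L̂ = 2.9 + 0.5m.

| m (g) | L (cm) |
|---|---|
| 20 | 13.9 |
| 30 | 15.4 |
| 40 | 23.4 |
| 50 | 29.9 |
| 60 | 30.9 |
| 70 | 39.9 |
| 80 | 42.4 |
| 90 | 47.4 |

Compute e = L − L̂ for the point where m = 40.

e = 0.5

L̂ = 2.9 + 0.5·40 = 22.9
e = 23.4 − 22.9 = 0.5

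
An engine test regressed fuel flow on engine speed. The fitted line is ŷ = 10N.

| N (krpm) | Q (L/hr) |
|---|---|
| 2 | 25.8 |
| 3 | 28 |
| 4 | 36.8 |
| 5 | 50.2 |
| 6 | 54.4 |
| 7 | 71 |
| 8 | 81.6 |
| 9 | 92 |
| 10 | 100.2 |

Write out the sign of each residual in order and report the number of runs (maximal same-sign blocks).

5 runs

N=2: ŷ = 10·2 = 20; e = 25.8 − 20 = 5.8
N=3: ŷ = 10·3 = 30; e = 28 − 30 = -2
N=4: ŷ = 10·4 = 40; e = 36.8 − 40 = -3.2
N=5: ŷ = 10·5 = 50; e = 50.2 − 50 = 0.2
N=6: ŷ = 10·6 = 60; e = 54.4 − 60 = -5.6
N=7: ŷ = 10·7 = 70; e = 71 − 70 = 1
N=8: ŷ = 10·8 = 80; e = 81.6 − 80 = 1.6
N=9: ŷ = 10·9 = 90; e = 92 − 90 = 2
N=10: ŷ = 10·10 = 100; e = 100.2 − 100 = 0.2
Signs: + − − + − + + + +
Runs: +×1, −×2, +×1, −×1, +×4 → 5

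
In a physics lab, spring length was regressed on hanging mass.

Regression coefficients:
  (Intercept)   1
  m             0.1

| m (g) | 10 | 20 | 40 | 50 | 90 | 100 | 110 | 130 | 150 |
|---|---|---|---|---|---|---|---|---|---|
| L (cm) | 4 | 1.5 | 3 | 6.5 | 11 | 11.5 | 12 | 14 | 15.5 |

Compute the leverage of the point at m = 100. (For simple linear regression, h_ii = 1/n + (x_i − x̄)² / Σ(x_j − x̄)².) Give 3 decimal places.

m̄ = (10 + 20 + 40 + 50 + 90 + 100 + 110 + 130 + 150)/9 = 77.7778
Σ(m − m̄)² = 4593.83 + 3338.27 + 1427.16 + 771.605 + 149.383 + 493.827 + 1038.27 + 2727.16 + 5216.05 = 19755.6
h = 1/9 + (22.2222)²/19755.6 = 0.111111 + 0.0249969 = 0.136

h = 0.136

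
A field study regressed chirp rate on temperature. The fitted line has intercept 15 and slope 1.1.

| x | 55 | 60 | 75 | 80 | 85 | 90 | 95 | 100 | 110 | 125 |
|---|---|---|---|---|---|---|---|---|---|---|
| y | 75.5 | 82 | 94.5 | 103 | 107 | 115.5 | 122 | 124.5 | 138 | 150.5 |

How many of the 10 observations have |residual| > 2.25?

2

x=55: ŷ = 15 + 1.1·55 = 75.5; e = 75.5 − 75.5 = 0
x=60: ŷ = 15 + 1.1·60 = 81; e = 82 − 81 = 1
x=75: ŷ = 15 + 1.1·75 = 97.5; e = 94.5 − 97.5 = -3
x=80: ŷ = 15 + 1.1·80 = 103; e = 103 − 103 = 0
x=85: ŷ = 15 + 1.1·85 = 108.5; e = 107 − 108.5 = -1.5
x=90: ŷ = 15 + 1.1·90 = 114; e = 115.5 − 114 = 1.5
x=95: ŷ = 15 + 1.1·95 = 119.5; e = 122 − 119.5 = 2.5
x=100: ŷ = 15 + 1.1·100 = 125; e = 124.5 − 125 = -0.5
x=110: ŷ = 15 + 1.1·110 = 136; e = 138 − 136 = 2
x=125: ŷ = 15 + 1.1·125 = 152.5; e = 150.5 − 152.5 = -2
|e| > 2.25: x=75 (|e|=3), x=95 (|e|=2.5) → 2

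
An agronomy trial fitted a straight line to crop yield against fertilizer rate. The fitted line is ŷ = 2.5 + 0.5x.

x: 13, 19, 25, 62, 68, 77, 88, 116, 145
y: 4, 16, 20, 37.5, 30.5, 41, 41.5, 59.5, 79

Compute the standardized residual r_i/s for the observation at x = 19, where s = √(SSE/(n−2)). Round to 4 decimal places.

x=13: ŷ = 2.5 + 0.5·13 = 9; r = 4 − 9 = -5
x=19: ŷ = 2.5 + 0.5·19 = 12; r = 16 − 12 = 4
x=25: ŷ = 2.5 + 0.5·25 = 15; r = 20 − 15 = 5
x=62: ŷ = 2.5 + 0.5·62 = 33.5; r = 37.5 − 33.5 = 4
x=68: ŷ = 2.5 + 0.5·68 = 36.5; r = 30.5 − 36.5 = -6
x=77: ŷ = 2.5 + 0.5·77 = 41; r = 41 − 41 = 0
x=88: ŷ = 2.5 + 0.5·88 = 46.5; r = 41.5 − 46.5 = -5
x=116: ŷ = 2.5 + 0.5·116 = 60.5; r = 59.5 − 60.5 = -1
x=145: ŷ = 2.5 + 0.5·145 = 75; r = 79 − 75 = 4
SSE = 25 + 16 + 25 + 16 + 36 + 0 + 25 + 1 + 16 = 160
s = √(160/7) = 4.78091
r/s = 4 / 4.78091 = 0.8367

0.8367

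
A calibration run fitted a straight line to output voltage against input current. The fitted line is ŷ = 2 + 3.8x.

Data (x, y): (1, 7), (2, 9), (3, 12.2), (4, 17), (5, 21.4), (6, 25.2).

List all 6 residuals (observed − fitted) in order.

1.2, -0.6, -1.2, -0.2, 0.4, 0.4

x=1: ŷ = 2 + 3.8·1 = 5.8; e = 7 − 5.8 = 1.2
x=2: ŷ = 2 + 3.8·2 = 9.6; e = 9 − 9.6 = -0.6
x=3: ŷ = 2 + 3.8·3 = 13.4; e = 12.2 − 13.4 = -1.2
x=4: ŷ = 2 + 3.8·4 = 17.2; e = 17 − 17.2 = -0.2
x=5: ŷ = 2 + 3.8·5 = 21; e = 21.4 − 21 = 0.4
x=6: ŷ = 2 + 3.8·6 = 24.8; e = 25.2 − 24.8 = 0.4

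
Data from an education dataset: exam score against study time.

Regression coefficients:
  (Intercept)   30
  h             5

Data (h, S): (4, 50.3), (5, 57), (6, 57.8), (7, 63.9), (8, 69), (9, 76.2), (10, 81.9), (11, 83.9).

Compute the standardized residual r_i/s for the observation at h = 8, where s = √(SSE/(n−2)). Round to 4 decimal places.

-0.5872

h=4: ŷ = 30 + 5·4 = 50; r = 50.3 − 50 = 0.3
h=5: ŷ = 30 + 5·5 = 55; r = 57 − 55 = 2
h=6: ŷ = 30 + 5·6 = 60; r = 57.8 − 60 = -2.2
h=7: ŷ = 30 + 5·7 = 65; r = 63.9 − 65 = -1.1
h=8: ŷ = 30 + 5·8 = 70; r = 69 − 70 = -1
h=9: ŷ = 30 + 5·9 = 75; r = 76.2 − 75 = 1.2
h=10: ŷ = 30 + 5·10 = 80; r = 81.9 − 80 = 1.9
h=11: ŷ = 30 + 5·11 = 85; r = 83.9 − 85 = -1.1
SSE = 0.09 + 4 + 4.84 + 1.21 + 1 + 1.44 + 3.61 + 1.21 = 17.4
s = √(17.4/6) = 1.70294
r/s = -1 / 1.70294 = -0.5872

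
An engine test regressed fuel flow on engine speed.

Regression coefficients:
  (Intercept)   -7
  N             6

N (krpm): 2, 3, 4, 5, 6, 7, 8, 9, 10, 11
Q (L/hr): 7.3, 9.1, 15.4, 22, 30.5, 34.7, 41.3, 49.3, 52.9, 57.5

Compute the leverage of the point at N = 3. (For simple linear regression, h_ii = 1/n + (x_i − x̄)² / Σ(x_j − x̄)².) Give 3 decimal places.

h = 0.248

N̄ = (2 + 3 + 4 + 5 + 6 + 7 + 8 + 9 + 10 + 11)/10 = 6.5
Σ(N − N̄)² = 20.25 + 12.25 + 6.25 + 2.25 + 0.25 + 0.25 + 2.25 + 6.25 + 12.25 + 20.25 = 82.5
h = 1/10 + (-3.5)²/82.5 = 0.1 + 0.148485 = 0.248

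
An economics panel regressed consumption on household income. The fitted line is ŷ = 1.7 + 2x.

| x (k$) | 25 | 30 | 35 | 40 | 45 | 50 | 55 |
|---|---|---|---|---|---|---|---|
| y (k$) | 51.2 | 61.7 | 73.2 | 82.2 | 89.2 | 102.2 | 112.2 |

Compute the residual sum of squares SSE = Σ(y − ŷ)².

SSE = 9.5

x=25: ŷ = 1.7 + 2·25 = 51.7; r = 51.2 − 51.7 = -0.5
x=30: ŷ = 1.7 + 2·30 = 61.7; r = 61.7 − 61.7 = 0
x=35: ŷ = 1.7 + 2·35 = 71.7; r = 73.2 − 71.7 = 1.5
x=40: ŷ = 1.7 + 2·40 = 81.7; r = 82.2 − 81.7 = 0.5
x=45: ŷ = 1.7 + 2·45 = 91.7; r = 89.2 − 91.7 = -2.5
x=50: ŷ = 1.7 + 2·50 = 101.7; r = 102.2 − 101.7 = 0.5
x=55: ŷ = 1.7 + 2·55 = 111.7; r = 112.2 − 111.7 = 0.5
SSE = 0.25 + 0 + 2.25 + 0.25 + 6.25 + 0.25 + 0.25 = 9.5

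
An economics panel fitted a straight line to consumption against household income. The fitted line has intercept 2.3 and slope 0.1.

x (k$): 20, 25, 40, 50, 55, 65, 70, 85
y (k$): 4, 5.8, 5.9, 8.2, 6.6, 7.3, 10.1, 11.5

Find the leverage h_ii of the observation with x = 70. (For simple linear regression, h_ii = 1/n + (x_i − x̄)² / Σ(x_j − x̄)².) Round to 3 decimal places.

h = 0.226

x̄ = (20 + 25 + 40 + 50 + 55 + 65 + 70 + 85)/8 = 51.25
Σ(x − x̄)² = 976.562 + 689.062 + 126.562 + 1.5625 + 14.0625 + 189.062 + 351.562 + 1139.06 = 3487.5
h = 1/8 + (18.75)²/3487.5 = 0.125 + 0.100806 = 0.226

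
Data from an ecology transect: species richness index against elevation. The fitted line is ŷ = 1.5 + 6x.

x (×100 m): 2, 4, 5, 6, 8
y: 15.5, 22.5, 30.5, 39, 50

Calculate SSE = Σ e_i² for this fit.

x=2: ŷ = 1.5 + 6·2 = 13.5; e = 15.5 − 13.5 = 2
x=4: ŷ = 1.5 + 6·4 = 25.5; e = 22.5 − 25.5 = -3
x=5: ŷ = 1.5 + 6·5 = 31.5; e = 30.5 − 31.5 = -1
x=6: ŷ = 1.5 + 6·6 = 37.5; e = 39 − 37.5 = 1.5
x=8: ŷ = 1.5 + 6·8 = 49.5; e = 50 − 49.5 = 0.5
SSE = 4 + 9 + 1 + 2.25 + 0.25 = 16.5

SSE = 16.5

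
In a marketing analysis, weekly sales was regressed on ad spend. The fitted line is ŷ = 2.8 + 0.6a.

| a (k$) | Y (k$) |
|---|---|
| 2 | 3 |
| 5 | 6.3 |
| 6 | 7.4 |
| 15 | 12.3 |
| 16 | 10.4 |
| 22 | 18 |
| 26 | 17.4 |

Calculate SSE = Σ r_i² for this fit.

a=2: ŷ = 2.8 + 0.6·2 = 4; r = 3 − 4 = -1
a=5: ŷ = 2.8 + 0.6·5 = 5.8; r = 6.3 − 5.8 = 0.5
a=6: ŷ = 2.8 + 0.6·6 = 6.4; r = 7.4 − 6.4 = 1
a=15: ŷ = 2.8 + 0.6·15 = 11.8; r = 12.3 − 11.8 = 0.5
a=16: ŷ = 2.8 + 0.6·16 = 12.4; r = 10.4 − 12.4 = -2
a=22: ŷ = 2.8 + 0.6·22 = 16; r = 18 − 16 = 2
a=26: ŷ = 2.8 + 0.6·26 = 18.4; r = 17.4 − 18.4 = -1
SSE = 1 + 0.25 + 1 + 0.25 + 4 + 4 + 1 = 11.5

SSE = 11.5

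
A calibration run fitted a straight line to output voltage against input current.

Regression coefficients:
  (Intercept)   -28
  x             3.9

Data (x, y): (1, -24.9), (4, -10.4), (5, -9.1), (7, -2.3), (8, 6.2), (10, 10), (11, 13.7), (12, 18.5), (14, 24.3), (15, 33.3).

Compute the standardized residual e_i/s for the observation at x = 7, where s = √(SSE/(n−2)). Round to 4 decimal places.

x=1: ŷ = -28 + 3.9·1 = -24.1; e = -24.9 − (-24.1) = -0.8
x=4: ŷ = -28 + 3.9·4 = -12.4; e = -10.4 − (-12.4) = 2
x=5: ŷ = -28 + 3.9·5 = -8.5; e = -9.1 − (-8.5) = -0.6
x=7: ŷ = -28 + 3.9·7 = -0.7; e = -2.3 − (-0.7) = -1.6
x=8: ŷ = -28 + 3.9·8 = 3.2; e = 6.2 − 3.2 = 3
x=10: ŷ = -28 + 3.9·10 = 11; e = 10 − 11 = -1
x=11: ŷ = -28 + 3.9·11 = 14.9; e = 13.7 − 14.9 = -1.2
x=12: ŷ = -28 + 3.9·12 = 18.8; e = 18.5 − 18.8 = -0.3
x=14: ŷ = -28 + 3.9·14 = 26.6; e = 24.3 − 26.6 = -2.3
x=15: ŷ = -28 + 3.9·15 = 30.5; e = 33.3 − 30.5 = 2.8
SSE = 0.64 + 4 + 0.36 + 2.56 + 9 + 1 + 1.44 + 0.09 + 5.29 + 7.84 = 32.22
s = √(32.22/8) = 2.00686
e/s = -1.6 / 2.00686 = -0.7973

-0.7973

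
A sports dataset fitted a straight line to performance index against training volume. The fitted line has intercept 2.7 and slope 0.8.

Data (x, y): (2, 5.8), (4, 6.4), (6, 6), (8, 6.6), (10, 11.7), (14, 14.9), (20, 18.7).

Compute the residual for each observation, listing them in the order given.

x=2: ŷ = 2.7 + 0.8·2 = 4.3; r = 5.8 − 4.3 = 1.5
x=4: ŷ = 2.7 + 0.8·4 = 5.9; r = 6.4 − 5.9 = 0.5
x=6: ŷ = 2.7 + 0.8·6 = 7.5; r = 6 − 7.5 = -1.5
x=8: ŷ = 2.7 + 0.8·8 = 9.1; r = 6.6 − 9.1 = -2.5
x=10: ŷ = 2.7 + 0.8·10 = 10.7; r = 11.7 − 10.7 = 1
x=14: ŷ = 2.7 + 0.8·14 = 13.9; r = 14.9 − 13.9 = 1
x=20: ŷ = 2.7 + 0.8·20 = 18.7; r = 18.7 − 18.7 = 0

1.5, 0.5, -1.5, -2.5, 1, 1, 0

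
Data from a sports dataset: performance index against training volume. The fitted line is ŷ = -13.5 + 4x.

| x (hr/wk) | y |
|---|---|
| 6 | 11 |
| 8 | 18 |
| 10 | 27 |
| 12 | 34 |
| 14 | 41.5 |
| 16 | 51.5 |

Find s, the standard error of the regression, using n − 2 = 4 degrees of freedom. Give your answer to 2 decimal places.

s = 0.87

x=6: ŷ = -13.5 + 4·6 = 10.5; r = 11 − 10.5 = 0.5
x=8: ŷ = -13.5 + 4·8 = 18.5; r = 18 − 18.5 = -0.5
x=10: ŷ = -13.5 + 4·10 = 26.5; r = 27 − 26.5 = 0.5
x=12: ŷ = -13.5 + 4·12 = 34.5; r = 34 − 34.5 = -0.5
x=14: ŷ = -13.5 + 4·14 = 42.5; r = 41.5 − 42.5 = -1
x=16: ŷ = -13.5 + 4·16 = 50.5; r = 51.5 − 50.5 = 1
SSE = 0.25 + 0.25 + 0.25 + 0.25 + 1 + 1 = 3
s = √(3/4) = √0.75 ≈ 0.87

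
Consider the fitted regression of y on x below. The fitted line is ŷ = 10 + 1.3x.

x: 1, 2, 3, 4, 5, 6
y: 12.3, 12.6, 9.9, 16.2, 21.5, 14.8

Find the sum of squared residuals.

x=1: ŷ = 10 + 1.3·1 = 11.3; e = 12.3 − 11.3 = 1
x=2: ŷ = 10 + 1.3·2 = 12.6; e = 12.6 − 12.6 = 0
x=3: ŷ = 10 + 1.3·3 = 13.9; e = 9.9 − 13.9 = -4
x=4: ŷ = 10 + 1.3·4 = 15.2; e = 16.2 − 15.2 = 1
x=5: ŷ = 10 + 1.3·5 = 16.5; e = 21.5 − 16.5 = 5
x=6: ŷ = 10 + 1.3·6 = 17.8; e = 14.8 − 17.8 = -3
SSE = 1 + 0 + 16 + 1 + 25 + 9 = 52

SSE = 52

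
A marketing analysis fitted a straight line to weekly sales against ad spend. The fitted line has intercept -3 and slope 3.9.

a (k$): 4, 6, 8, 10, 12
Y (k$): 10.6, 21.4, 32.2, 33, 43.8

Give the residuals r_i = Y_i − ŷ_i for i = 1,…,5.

a=4: ŷ = -3 + 3.9·4 = 12.6; r = 10.6 − 12.6 = -2
a=6: ŷ = -3 + 3.9·6 = 20.4; r = 21.4 − 20.4 = 1
a=8: ŷ = -3 + 3.9·8 = 28.2; r = 32.2 − 28.2 = 4
a=10: ŷ = -3 + 3.9·10 = 36; r = 33 − 36 = -3
a=12: ŷ = -3 + 3.9·12 = 43.8; r = 43.8 − 43.8 = 0

-2, 1, 4, -3, 0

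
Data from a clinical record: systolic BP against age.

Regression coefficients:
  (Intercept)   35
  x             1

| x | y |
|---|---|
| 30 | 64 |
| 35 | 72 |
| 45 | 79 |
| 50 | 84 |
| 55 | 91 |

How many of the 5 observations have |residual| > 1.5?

x=30: ŷ = 35 + 30 = 65; e = 64 − 65 = -1
x=35: ŷ = 35 + 35 = 70; e = 72 − 70 = 2
x=45: ŷ = 35 + 45 = 80; e = 79 − 80 = -1
x=50: ŷ = 35 + 50 = 85; e = 84 − 85 = -1
x=55: ŷ = 35 + 55 = 90; e = 91 − 90 = 1
|e| > 1.5: x=35 (|e|=2) → 1

1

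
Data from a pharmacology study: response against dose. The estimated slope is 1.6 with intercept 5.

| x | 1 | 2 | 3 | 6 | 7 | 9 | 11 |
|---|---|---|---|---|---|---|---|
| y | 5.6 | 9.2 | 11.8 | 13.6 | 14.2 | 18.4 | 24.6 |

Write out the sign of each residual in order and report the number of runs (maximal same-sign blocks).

4 runs

x=1: ŷ = 5 + 1.6·1 = 6.6; r = 5.6 − 6.6 = -1
x=2: ŷ = 5 + 1.6·2 = 8.2; r = 9.2 − 8.2 = 1
x=3: ŷ = 5 + 1.6·3 = 9.8; r = 11.8 − 9.8 = 2
x=6: ŷ = 5 + 1.6·6 = 14.6; r = 13.6 − 14.6 = -1
x=7: ŷ = 5 + 1.6·7 = 16.2; r = 14.2 − 16.2 = -2
x=9: ŷ = 5 + 1.6·9 = 19.4; r = 18.4 − 19.4 = -1
x=11: ŷ = 5 + 1.6·11 = 22.6; r = 24.6 − 22.6 = 2
Signs: − + + − − − +
Runs: −×1, +×2, −×3, +×1 → 4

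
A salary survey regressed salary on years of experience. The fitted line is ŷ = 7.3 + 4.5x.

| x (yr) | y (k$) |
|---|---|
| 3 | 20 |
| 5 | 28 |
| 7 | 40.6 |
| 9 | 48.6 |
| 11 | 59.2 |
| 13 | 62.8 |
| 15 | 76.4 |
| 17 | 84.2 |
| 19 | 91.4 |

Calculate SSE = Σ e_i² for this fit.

SSE = 27.2

x=3: ŷ = 7.3 + 4.5·3 = 20.8; e = 20 − 20.8 = -0.8
x=5: ŷ = 7.3 + 4.5·5 = 29.8; e = 28 − 29.8 = -1.8
x=7: ŷ = 7.3 + 4.5·7 = 38.8; e = 40.6 − 38.8 = 1.8
x=9: ŷ = 7.3 + 4.5·9 = 47.8; e = 48.6 − 47.8 = 0.8
x=11: ŷ = 7.3 + 4.5·11 = 56.8; e = 59.2 − 56.8 = 2.4
x=13: ŷ = 7.3 + 4.5·13 = 65.8; e = 62.8 − 65.8 = -3
x=15: ŷ = 7.3 + 4.5·15 = 74.8; e = 76.4 − 74.8 = 1.6
x=17: ŷ = 7.3 + 4.5·17 = 83.8; e = 84.2 − 83.8 = 0.4
x=19: ŷ = 7.3 + 4.5·19 = 92.8; e = 91.4 − 92.8 = -1.4
SSE = 0.64 + 3.24 + 3.24 + 0.64 + 5.76 + 9 + 2.56 + 0.16 + 1.96 = 27.2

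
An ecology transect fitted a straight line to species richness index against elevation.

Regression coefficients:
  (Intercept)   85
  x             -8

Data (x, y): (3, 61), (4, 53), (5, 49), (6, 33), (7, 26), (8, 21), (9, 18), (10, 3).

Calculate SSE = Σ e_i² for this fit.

x=3: ŷ = 85 − 8·3 = 61; e = 61 − 61 = 0
x=4: ŷ = 85 − 8·4 = 53; e = 53 − 53 = 0
x=5: ŷ = 85 − 8·5 = 45; e = 49 − 45 = 4
x=6: ŷ = 85 − 8·6 = 37; e = 33 − 37 = -4
x=7: ŷ = 85 − 8·7 = 29; e = 26 − 29 = -3
x=8: ŷ = 85 − 8·8 = 21; e = 21 − 21 = 0
x=9: ŷ = 85 − 8·9 = 13; e = 18 − 13 = 5
x=10: ŷ = 85 − 8·10 = 5; e = 3 − 5 = -2
SSE = 0 + 0 + 16 + 16 + 9 + 0 + 25 + 4 = 70

SSE = 70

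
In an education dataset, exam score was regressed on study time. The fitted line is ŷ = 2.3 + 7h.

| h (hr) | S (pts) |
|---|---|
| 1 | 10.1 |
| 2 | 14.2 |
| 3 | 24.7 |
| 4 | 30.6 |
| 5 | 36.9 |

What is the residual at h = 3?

r = 1.4

ŷ = 2.3 + 7·3 = 23.3
r = 24.7 − 23.3 = 1.4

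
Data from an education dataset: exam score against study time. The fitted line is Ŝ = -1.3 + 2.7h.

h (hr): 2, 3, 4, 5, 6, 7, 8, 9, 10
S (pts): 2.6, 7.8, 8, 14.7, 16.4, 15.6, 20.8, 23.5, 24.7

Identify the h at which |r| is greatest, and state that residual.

h=2: Ŝ = -1.3 + 2.7·2 = 4.1; r = 2.6 − 4.1 = -1.5
h=3: Ŝ = -1.3 + 2.7·3 = 6.8; r = 7.8 − 6.8 = 1
h=4: Ŝ = -1.3 + 2.7·4 = 9.5; r = 8 − 9.5 = -1.5
h=5: Ŝ = -1.3 + 2.7·5 = 12.2; r = 14.7 − 12.2 = 2.5
h=6: Ŝ = -1.3 + 2.7·6 = 14.9; r = 16.4 − 14.9 = 1.5
h=7: Ŝ = -1.3 + 2.7·7 = 17.6; r = 15.6 − 17.6 = -2
h=8: Ŝ = -1.3 + 2.7·8 = 20.3; r = 20.8 − 20.3 = 0.5
h=9: Ŝ = -1.3 + 2.7·9 = 23; r = 23.5 − 23 = 0.5
h=10: Ŝ = -1.3 + 2.7·10 = 25.7; r = 24.7 − 25.7 = -1
Largest |r| is 2.5 at h = 5, residual 2.5.

h = 5, r = 2.5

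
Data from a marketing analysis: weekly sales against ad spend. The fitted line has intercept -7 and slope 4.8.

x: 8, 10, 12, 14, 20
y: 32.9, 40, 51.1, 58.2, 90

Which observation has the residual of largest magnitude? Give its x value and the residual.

x=8: ŷ = -7 + 4.8·8 = 31.4; r = 32.9 − 31.4 = 1.5
x=10: ŷ = -7 + 4.8·10 = 41; r = 40 − 41 = -1
x=12: ŷ = -7 + 4.8·12 = 50.6; r = 51.1 − 50.6 = 0.5
x=14: ŷ = -7 + 4.8·14 = 60.2; r = 58.2 − 60.2 = -2
x=20: ŷ = -7 + 4.8·20 = 89; r = 90 − 89 = 1
Largest |r| is 2 at x = 14, residual -2.

x = 14, r = -2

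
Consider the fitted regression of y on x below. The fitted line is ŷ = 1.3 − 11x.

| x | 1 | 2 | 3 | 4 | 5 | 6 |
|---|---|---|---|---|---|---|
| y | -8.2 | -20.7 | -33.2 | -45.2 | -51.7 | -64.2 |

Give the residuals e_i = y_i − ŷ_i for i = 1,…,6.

x=1: ŷ = 1.3 − 11·1 = -9.7; e = -8.2 − (-9.7) = 1.5
x=2: ŷ = 1.3 − 11·2 = -20.7; e = -20.7 − (-20.7) = 0
x=3: ŷ = 1.3 − 11·3 = -31.7; e = -33.2 − (-31.7) = -1.5
x=4: ŷ = 1.3 − 11·4 = -42.7; e = -45.2 − (-42.7) = -2.5
x=5: ŷ = 1.3 − 11·5 = -53.7; e = -51.7 − (-53.7) = 2
x=6: ŷ = 1.3 − 11·6 = -64.7; e = -64.2 − (-64.7) = 0.5

1.5, 0, -1.5, -2.5, 2, 0.5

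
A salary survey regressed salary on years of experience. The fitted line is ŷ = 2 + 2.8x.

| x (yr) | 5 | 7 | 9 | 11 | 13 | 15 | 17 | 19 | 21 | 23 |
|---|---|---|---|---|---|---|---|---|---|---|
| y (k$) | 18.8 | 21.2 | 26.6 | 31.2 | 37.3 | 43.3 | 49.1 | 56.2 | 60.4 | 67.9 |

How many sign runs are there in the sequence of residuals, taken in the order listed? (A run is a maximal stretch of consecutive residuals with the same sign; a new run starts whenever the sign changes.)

x=5: ŷ = 2 + 2.8·5 = 16; e = 18.8 − 16 = 2.8
x=7: ŷ = 2 + 2.8·7 = 21.6; e = 21.2 − 21.6 = -0.4
x=9: ŷ = 2 + 2.8·9 = 27.2; e = 26.6 − 27.2 = -0.6
x=11: ŷ = 2 + 2.8·11 = 32.8; e = 31.2 − 32.8 = -1.6
x=13: ŷ = 2 + 2.8·13 = 38.4; e = 37.3 − 38.4 = -1.1
x=15: ŷ = 2 + 2.8·15 = 44; e = 43.3 − 44 = -0.7
x=17: ŷ = 2 + 2.8·17 = 49.6; e = 49.1 − 49.6 = -0.5
x=19: ŷ = 2 + 2.8·19 = 55.2; e = 56.2 − 55.2 = 1
x=21: ŷ = 2 + 2.8·21 = 60.8; e = 60.4 − 60.8 = -0.4
x=23: ŷ = 2 + 2.8·23 = 66.4; e = 67.9 − 66.4 = 1.5
Signs: + − − − − − − + − +
Runs: +×1, −×6, +×1, −×1, +×1 → 5

5 runs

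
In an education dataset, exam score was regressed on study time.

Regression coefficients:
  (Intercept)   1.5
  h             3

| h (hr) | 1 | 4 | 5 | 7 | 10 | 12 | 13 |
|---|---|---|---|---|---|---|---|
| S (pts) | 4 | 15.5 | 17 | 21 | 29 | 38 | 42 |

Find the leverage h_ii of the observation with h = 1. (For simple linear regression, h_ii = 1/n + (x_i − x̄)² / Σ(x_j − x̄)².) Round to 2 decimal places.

h = 0.49

h̄ = (1 + 4 + 5 + 7 + 10 + 12 + 13)/7 = 7.42857
Σ(h − h̄)² = 41.3265 + 11.7551 + 5.89796 + 0.183673 + 6.61224 + 20.898 + 31.0408 = 117.714
h = 1/7 + (-6.42857)²/117.714 = 0.142857 + 0.351075 = 0.49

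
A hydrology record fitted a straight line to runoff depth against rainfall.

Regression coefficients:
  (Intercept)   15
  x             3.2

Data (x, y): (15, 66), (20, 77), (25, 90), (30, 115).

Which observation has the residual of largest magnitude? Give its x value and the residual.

x = 25, r = -5

x=15: ŷ = 15 + 3.2·15 = 63; r = 66 − 63 = 3
x=20: ŷ = 15 + 3.2·20 = 79; r = 77 − 79 = -2
x=25: ŷ = 15 + 3.2·25 = 95; r = 90 − 95 = -5
x=30: ŷ = 15 + 3.2·30 = 111; r = 115 − 111 = 4
Largest |r| is 5 at x = 25, residual -5.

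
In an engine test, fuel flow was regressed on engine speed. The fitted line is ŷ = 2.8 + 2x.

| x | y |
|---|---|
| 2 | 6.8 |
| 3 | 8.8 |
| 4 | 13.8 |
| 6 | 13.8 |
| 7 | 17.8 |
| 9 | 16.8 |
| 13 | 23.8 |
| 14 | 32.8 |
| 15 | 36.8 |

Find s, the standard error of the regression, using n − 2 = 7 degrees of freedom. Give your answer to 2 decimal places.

x=2: ŷ = 2.8 + 2·2 = 6.8; r = 6.8 − 6.8 = 0
x=3: ŷ = 2.8 + 2·3 = 8.8; r = 8.8 − 8.8 = 0
x=4: ŷ = 2.8 + 2·4 = 10.8; r = 13.8 − 10.8 = 3
x=6: ŷ = 2.8 + 2·6 = 14.8; r = 13.8 − 14.8 = -1
x=7: ŷ = 2.8 + 2·7 = 16.8; r = 17.8 − 16.8 = 1
x=9: ŷ = 2.8 + 2·9 = 20.8; r = 16.8 − 20.8 = -4
x=13: ŷ = 2.8 + 2·13 = 28.8; r = 23.8 − 28.8 = -5
x=14: ŷ = 2.8 + 2·14 = 30.8; r = 32.8 − 30.8 = 2
x=15: ŷ = 2.8 + 2·15 = 32.8; r = 36.8 − 32.8 = 4
SSE = 0 + 0 + 9 + 1 + 1 + 16 + 25 + 4 + 16 = 72
s = √(72/7) = √10.2857 ≈ 3.21

s = 3.21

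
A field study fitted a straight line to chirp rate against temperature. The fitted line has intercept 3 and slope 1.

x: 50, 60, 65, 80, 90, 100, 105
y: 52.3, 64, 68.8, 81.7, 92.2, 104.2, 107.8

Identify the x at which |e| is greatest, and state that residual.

x = 80, e = -1.3

x=50: ŷ = 3 + 50 = 53; e = 52.3 − 53 = -0.7
x=60: ŷ = 3 + 60 = 63; e = 64 − 63 = 1
x=65: ŷ = 3 + 65 = 68; e = 68.8 − 68 = 0.8
x=80: ŷ = 3 + 80 = 83; e = 81.7 − 83 = -1.3
x=90: ŷ = 3 + 90 = 93; e = 92.2 − 93 = -0.8
x=100: ŷ = 3 + 100 = 103; e = 104.2 − 103 = 1.2
x=105: ŷ = 3 + 105 = 108; e = 107.8 − 108 = -0.2
Largest |e| is 1.3 at x = 80, residual -1.3.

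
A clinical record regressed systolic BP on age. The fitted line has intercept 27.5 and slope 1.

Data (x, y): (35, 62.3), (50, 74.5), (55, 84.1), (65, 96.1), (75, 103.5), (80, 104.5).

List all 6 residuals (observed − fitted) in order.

x=35: ŷ = 27.5 + 35 = 62.5; r = 62.3 − 62.5 = -0.2
x=50: ŷ = 27.5 + 50 = 77.5; r = 74.5 − 77.5 = -3
x=55: ŷ = 27.5 + 55 = 82.5; r = 84.1 − 82.5 = 1.6
x=65: ŷ = 27.5 + 65 = 92.5; r = 96.1 − 92.5 = 3.6
x=75: ŷ = 27.5 + 75 = 102.5; r = 103.5 − 102.5 = 1
x=80: ŷ = 27.5 + 80 = 107.5; r = 104.5 − 107.5 = -3

-0.2, -3, 1.6, 3.6, 1, -3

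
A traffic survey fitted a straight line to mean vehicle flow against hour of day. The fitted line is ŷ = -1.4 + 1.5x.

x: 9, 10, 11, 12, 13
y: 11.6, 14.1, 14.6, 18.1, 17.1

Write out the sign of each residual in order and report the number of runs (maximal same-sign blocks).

5 runs

x=9: ŷ = -1.4 + 1.5·9 = 12.1; r = 11.6 − 12.1 = -0.5
x=10: ŷ = -1.4 + 1.5·10 = 13.6; r = 14.1 − 13.6 = 0.5
x=11: ŷ = -1.4 + 1.5·11 = 15.1; r = 14.6 − 15.1 = -0.5
x=12: ŷ = -1.4 + 1.5·12 = 16.6; r = 18.1 − 16.6 = 1.5
x=13: ŷ = -1.4 + 1.5·13 = 18.1; r = 17.1 − 18.1 = -1
Signs: − + − + −
Runs: −×1, +×1, −×1, +×1, −×1 → 5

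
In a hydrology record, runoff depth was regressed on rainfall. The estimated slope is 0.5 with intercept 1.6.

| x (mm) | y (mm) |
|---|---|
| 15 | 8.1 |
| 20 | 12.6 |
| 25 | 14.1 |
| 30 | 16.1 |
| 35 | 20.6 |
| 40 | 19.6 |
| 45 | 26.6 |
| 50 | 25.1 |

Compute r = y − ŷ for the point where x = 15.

ŷ = 1.6 + 0.5·15 = 9.1
r = 8.1 − 9.1 = -1

r = -1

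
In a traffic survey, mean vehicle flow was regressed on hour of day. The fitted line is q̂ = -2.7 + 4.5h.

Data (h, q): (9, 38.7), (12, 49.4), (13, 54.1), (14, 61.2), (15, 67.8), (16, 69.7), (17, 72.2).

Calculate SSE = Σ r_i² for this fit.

h=9: q̂ = -2.7 + 4.5·9 = 37.8; r = 38.7 − 37.8 = 0.9
h=12: q̂ = -2.7 + 4.5·12 = 51.3; r = 49.4 − 51.3 = -1.9
h=13: q̂ = -2.7 + 4.5·13 = 55.8; r = 54.1 − 55.8 = -1.7
h=14: q̂ = -2.7 + 4.5·14 = 60.3; r = 61.2 − 60.3 = 0.9
h=15: q̂ = -2.7 + 4.5·15 = 64.8; r = 67.8 − 64.8 = 3
h=16: q̂ = -2.7 + 4.5·16 = 69.3; r = 69.7 − 69.3 = 0.4
h=17: q̂ = -2.7 + 4.5·17 = 73.8; r = 72.2 − 73.8 = -1.6
SSE = 0.81 + 3.61 + 2.89 + 0.81 + 9 + 0.16 + 2.56 = 19.84

SSE = 19.84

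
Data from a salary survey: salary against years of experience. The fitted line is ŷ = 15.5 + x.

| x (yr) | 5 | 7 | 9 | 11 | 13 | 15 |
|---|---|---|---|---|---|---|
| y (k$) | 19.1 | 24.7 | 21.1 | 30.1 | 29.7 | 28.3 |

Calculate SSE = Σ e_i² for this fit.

SSE = 37.6

x=5: ŷ = 15.5 + 5 = 20.5; e = 19.1 − 20.5 = -1.4
x=7: ŷ = 15.5 + 7 = 22.5; e = 24.7 − 22.5 = 2.2
x=9: ŷ = 15.5 + 9 = 24.5; e = 21.1 − 24.5 = -3.4
x=11: ŷ = 15.5 + 11 = 26.5; e = 30.1 − 26.5 = 3.6
x=13: ŷ = 15.5 + 13 = 28.5; e = 29.7 − 28.5 = 1.2
x=15: ŷ = 15.5 + 15 = 30.5; e = 28.3 − 30.5 = -2.2
SSE = 1.96 + 4.84 + 11.56 + 12.96 + 1.44 + 4.84 = 37.6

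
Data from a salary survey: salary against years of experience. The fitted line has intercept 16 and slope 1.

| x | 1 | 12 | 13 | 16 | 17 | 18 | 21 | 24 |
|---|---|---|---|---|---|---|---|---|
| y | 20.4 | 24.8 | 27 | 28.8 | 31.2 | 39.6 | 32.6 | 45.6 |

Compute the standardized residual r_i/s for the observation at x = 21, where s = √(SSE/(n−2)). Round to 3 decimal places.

x=1: ŷ = 16 + 1 = 17; r = 20.4 − 17 = 3.4
x=12: ŷ = 16 + 12 = 28; r = 24.8 − 28 = -3.2
x=13: ŷ = 16 + 13 = 29; r = 27 − 29 = -2
x=16: ŷ = 16 + 16 = 32; r = 28.8 − 32 = -3.2
x=17: ŷ = 16 + 17 = 33; r = 31.2 − 33 = -1.8
x=18: ŷ = 16 + 18 = 34; r = 39.6 − 34 = 5.6
x=21: ŷ = 16 + 21 = 37; r = 32.6 − 37 = -4.4
x=24: ŷ = 16 + 24 = 40; r = 45.6 − 40 = 5.6
SSE = 11.56 + 10.24 + 4 + 10.24 + 3.24 + 31.36 + 19.36 + 31.36 = 121.36
s = √(121.36/6) = 4.49741
r/s = -4.4 / 4.49741 = -0.978

-0.978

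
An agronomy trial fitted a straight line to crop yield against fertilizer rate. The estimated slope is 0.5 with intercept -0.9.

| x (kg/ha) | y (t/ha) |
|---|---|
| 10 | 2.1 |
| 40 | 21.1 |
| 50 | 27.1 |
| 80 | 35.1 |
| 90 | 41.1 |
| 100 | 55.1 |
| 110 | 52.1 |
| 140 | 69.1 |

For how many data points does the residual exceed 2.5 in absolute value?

x=10: ŷ = -0.9 + 0.5·10 = 4.1; e = 2.1 − 4.1 = -2
x=40: ŷ = -0.9 + 0.5·40 = 19.1; e = 21.1 − 19.1 = 2
x=50: ŷ = -0.9 + 0.5·50 = 24.1; e = 27.1 − 24.1 = 3
x=80: ŷ = -0.9 + 0.5·80 = 39.1; e = 35.1 − 39.1 = -4
x=90: ŷ = -0.9 + 0.5·90 = 44.1; e = 41.1 − 44.1 = -3
x=100: ŷ = -0.9 + 0.5·100 = 49.1; e = 55.1 − 49.1 = 6
x=110: ŷ = -0.9 + 0.5·110 = 54.1; e = 52.1 − 54.1 = -2
x=140: ŷ = -0.9 + 0.5·140 = 69.1; e = 69.1 − 69.1 = 0
|e| > 2.5: x=50 (|e|=3), x=80 (|e|=4), x=90 (|e|=3), x=100 (|e|=6) → 4

4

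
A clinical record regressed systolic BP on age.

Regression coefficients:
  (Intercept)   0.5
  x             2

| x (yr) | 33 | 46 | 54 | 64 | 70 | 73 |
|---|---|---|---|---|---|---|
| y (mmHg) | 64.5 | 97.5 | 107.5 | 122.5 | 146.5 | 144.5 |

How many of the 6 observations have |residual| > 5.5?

x=33: ŷ = 0.5 + 2·33 = 66.5; r = 64.5 − 66.5 = -2
x=46: ŷ = 0.5 + 2·46 = 92.5; r = 97.5 − 92.5 = 5
x=54: ŷ = 0.5 + 2·54 = 108.5; r = 107.5 − 108.5 = -1
x=64: ŷ = 0.5 + 2·64 = 128.5; r = 122.5 − 128.5 = -6
x=70: ŷ = 0.5 + 2·70 = 140.5; r = 146.5 − 140.5 = 6
x=73: ŷ = 0.5 + 2·73 = 146.5; r = 144.5 − 146.5 = -2
|r| > 5.5: x=64 (|r|=6), x=70 (|r|=6) → 2

2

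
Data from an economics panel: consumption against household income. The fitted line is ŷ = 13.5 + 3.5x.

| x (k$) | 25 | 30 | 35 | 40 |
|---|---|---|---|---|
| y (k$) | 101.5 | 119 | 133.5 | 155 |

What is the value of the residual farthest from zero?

r = -2.5

x=25: ŷ = 13.5 + 3.5·25 = 101; r = 101.5 − 101 = 0.5
x=30: ŷ = 13.5 + 3.5·30 = 118.5; r = 119 − 118.5 = 0.5
x=35: ŷ = 13.5 + 3.5·35 = 136; r = 133.5 − 136 = -2.5
x=40: ŷ = 13.5 + 3.5·40 = 153.5; r = 155 − 153.5 = 1.5
Largest |r| is 2.5 at x = 35, residual -2.5.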